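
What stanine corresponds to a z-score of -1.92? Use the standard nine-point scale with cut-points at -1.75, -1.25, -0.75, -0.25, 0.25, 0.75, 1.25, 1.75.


Stanine boundaries: [-1.75, -1.25, -0.75, -0.25, 0.25, 0.75, 1.25, 1.75]
z = -1.92
Check each boundary:
  z < -1.75
  z < -1.25
  z < -0.75
  z < -0.25
  z < 0.25
  z < 0.75
  z < 1.25
  z < 1.75
Highest qualifying boundary gives stanine = 1

1


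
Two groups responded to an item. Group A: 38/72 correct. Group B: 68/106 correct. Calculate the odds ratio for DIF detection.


Odds_A = 38/34 = 1.1176
Odds_B = 68/38 = 1.7895
OR = Odds_A / Odds_B = 1.1176 / 1.7895
Exactly, OR = (38 * 38) / (34 * 68) = 1444 / 2312
OR = 0.6246

0.6246


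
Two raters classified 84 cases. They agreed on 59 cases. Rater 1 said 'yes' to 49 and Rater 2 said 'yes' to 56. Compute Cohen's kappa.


P_o = 59/84 = 0.702381
P_e = (49*56 + 35*28) / 7056 = 0.527778
kappa = (P_o - P_e) / (1 - P_e)
kappa = (0.702381 - 0.527778) / (1 - 0.527778)
kappa = 0.3697

0.3697


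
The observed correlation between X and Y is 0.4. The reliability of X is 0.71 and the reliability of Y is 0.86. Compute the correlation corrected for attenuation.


r_corrected = rxy / sqrt(rxx * ryy)
= 0.4 / sqrt(0.71 * 0.86)
= 0.4 / sqrt(0.6106)
= 0.4 / 0.781409
r_corrected = 0.5119

0.5119


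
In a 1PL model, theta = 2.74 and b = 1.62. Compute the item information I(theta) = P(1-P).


P = 1/(1+exp(-(2.74-1.62))) = 0.754
I = P*(1-P) = 0.754 * 0.246
I = 0.1855

0.1855


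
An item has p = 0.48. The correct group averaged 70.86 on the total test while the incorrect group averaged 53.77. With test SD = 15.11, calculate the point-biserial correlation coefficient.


q = 1 - p = 0.52
rpb = ((M1 - M0) / SD) * sqrt(p * q)
rpb = ((70.86 - 53.77) / 15.11) * sqrt(0.48 * 0.52)
rpb = 0.5651

0.5651


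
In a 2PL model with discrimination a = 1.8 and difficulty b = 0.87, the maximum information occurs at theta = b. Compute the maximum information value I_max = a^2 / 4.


For 2PL, max info at theta = b = 0.87
I_max = a^2 / 4 = 1.8^2 / 4
= 3.24 / 4
I_max = 0.81

0.81


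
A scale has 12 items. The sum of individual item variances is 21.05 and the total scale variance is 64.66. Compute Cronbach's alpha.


alpha = (k/(k-1)) * (1 - sum(si^2)/s_total^2)
= (12/11) * (1 - 21.05/64.66)
alpha = 0.7358

0.7358


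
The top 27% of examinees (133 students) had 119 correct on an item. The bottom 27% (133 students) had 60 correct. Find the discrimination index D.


p_upper = 119/133 = 0.8947
p_lower = 60/133 = 0.4511
D = 0.8947 - 0.4511 = 0.4436

0.4436


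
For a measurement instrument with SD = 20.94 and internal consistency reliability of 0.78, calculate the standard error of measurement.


SEM = SD * sqrt(1 - rxx)
SEM = 20.94 * sqrt(1 - 0.78)
SEM = 20.94 * sqrt(0.22) = 20.94 * 0.469042
SEM = 9.8217

9.8217


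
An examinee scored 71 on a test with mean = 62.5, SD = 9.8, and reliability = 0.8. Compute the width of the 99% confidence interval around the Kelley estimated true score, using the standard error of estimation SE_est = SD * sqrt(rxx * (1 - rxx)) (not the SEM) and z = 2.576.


True score estimate = 0.8*71 + 0.2*62.5 = 69.3
SE_est = SD * sqrt(rxx * (1 - rxx)) = 9.8 * sqrt(0.8 * 0.2) = 9.8 * sqrt(0.16) = 3.92
CI = T_est +/- z * SE_est, so width = 2 * z * SE_est = 2 * 2.576 * 3.92
Width = 20.1958

20.1958


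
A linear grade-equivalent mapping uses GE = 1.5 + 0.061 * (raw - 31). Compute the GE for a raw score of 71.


raw - median = 71 - 31 = 40
slope * diff = 0.061 * 40 = 2.44
GE = 1.5 + 2.44
GE = 3.94

3.94


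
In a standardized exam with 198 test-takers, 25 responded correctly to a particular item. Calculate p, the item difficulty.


Item difficulty p = number correct / total examinees
p = 25 / 198
p = 0.1263

0.1263


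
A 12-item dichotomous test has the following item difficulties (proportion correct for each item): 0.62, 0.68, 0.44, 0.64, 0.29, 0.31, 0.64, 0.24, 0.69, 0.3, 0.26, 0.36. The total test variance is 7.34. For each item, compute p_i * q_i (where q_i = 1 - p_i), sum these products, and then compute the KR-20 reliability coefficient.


For each item, compute p_i * q_i:
  Item 1: 0.62 * 0.38 = 0.2356
  Item 2: 0.68 * 0.32 = 0.2176
  Item 3: 0.44 * 0.56 = 0.2464
  Item 4: 0.64 * 0.36 = 0.2304
  Item 5: 0.29 * 0.71 = 0.2059
  Item 6: 0.31 * 0.69 = 0.2139
  Item 7: 0.64 * 0.36 = 0.2304
  Item 8: 0.24 * 0.76 = 0.1824
  Item 9: 0.69 * 0.31 = 0.2139
  Item 10: 0.3 * 0.7 = 0.21
  Item 11: 0.26 * 0.74 = 0.1924
  Item 12: 0.36 * 0.64 = 0.2304
Sum(p_i * q_i) = 0.2356 + 0.2176 + 0.2464 + 0.2304 + 0.2059 + 0.2139 + 0.2304 + 0.1824 + 0.2139 + 0.21 + 0.1924 + 0.2304 = 2.6093
KR-20 = (k/(k-1)) * (1 - Sum(p_i*q_i) / Var_total)
= (12/11) * (1 - 2.6093/7.34)
= 1.0909 * 0.6445
KR-20 = 0.7031

0.7031


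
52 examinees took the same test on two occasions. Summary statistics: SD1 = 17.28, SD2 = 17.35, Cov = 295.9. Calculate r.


r = cov(X,Y) / (SD_X * SD_Y)
r = 295.9 / (17.28 * 17.35)
r = 295.9 / 299.808
r = 0.987

0.987


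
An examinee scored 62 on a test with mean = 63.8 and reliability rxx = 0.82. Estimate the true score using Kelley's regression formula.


T_est = rxx * X + (1 - rxx) * mean
T_est = 0.82 * 62 + 0.18 * 63.8
T_est = 50.84 + 11.484
T_est = 62.324

62.324


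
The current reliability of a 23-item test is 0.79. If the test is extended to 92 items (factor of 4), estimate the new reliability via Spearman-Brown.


r_new = (n * rxx) / (1 + (n-1) * rxx)
r_new = (4 * 0.79) / (1 + 3 * 0.79)
r_new = 3.16 / 3.37
r_new = 0.9377

0.9377


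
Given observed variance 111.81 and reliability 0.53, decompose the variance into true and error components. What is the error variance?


var_true = rxx * var_obs = 0.53 * 111.81 = 59.2593
var_error = var_obs - var_true
var_error = 111.81 - 59.2593
var_error = 52.5507

52.5507


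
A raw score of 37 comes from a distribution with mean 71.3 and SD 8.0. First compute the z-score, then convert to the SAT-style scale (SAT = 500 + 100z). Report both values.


z = (X - mean) / SD = (37 - 71.3) / 8.0
z = -34.3 / 8.0
z = -4.2875
SAT-scale = SAT = 500 + 100z
Carry z at full precision (z = -34.3 / 8.0) into the conversion:
SAT-scale = 500 + 100 * (-34.3 / 8.0) = 500 + -3430 / 8.0
SAT-scale = 500 + -428.75
SAT-scale = 71.25

71.25


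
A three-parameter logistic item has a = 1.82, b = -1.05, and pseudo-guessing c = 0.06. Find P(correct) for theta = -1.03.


logit = 1.82*(-1.03 - -1.05) = 0.0364
P* = 1/(1 + exp(-0.0364)) = 0.5091
P = 0.06 + (1 - 0.06) * 0.5091
P = 0.5386

0.5386


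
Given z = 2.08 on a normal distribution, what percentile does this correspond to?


CDF(z) = 0.5 * (1 + erf(z/sqrt(2)))
erf(1.4708) = 0.9625
CDF = 0.9812
Percentile rank = 0.9812 * 100 = 98.12

98.12


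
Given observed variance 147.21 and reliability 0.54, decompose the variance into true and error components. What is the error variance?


var_true = rxx * var_obs = 0.54 * 147.21 = 79.4934
var_error = var_obs - var_true
var_error = 147.21 - 79.4934
var_error = 67.7166

67.7166


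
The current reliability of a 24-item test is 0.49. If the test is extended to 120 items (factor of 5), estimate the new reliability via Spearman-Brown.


r_new = (n * rxx) / (1 + (n-1) * rxx)
r_new = (5 * 0.49) / (1 + 4 * 0.49)
r_new = 2.45 / 2.96
r_new = 0.8277

0.8277


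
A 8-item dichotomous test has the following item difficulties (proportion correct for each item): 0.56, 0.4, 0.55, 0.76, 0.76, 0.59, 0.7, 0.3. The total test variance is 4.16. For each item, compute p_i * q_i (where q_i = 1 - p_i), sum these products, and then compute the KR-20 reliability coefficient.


For each item, compute p_i * q_i:
  Item 1: 0.56 * 0.44 = 0.2464
  Item 2: 0.4 * 0.6 = 0.24
  Item 3: 0.55 * 0.45 = 0.2475
  Item 4: 0.76 * 0.24 = 0.1824
  Item 5: 0.76 * 0.24 = 0.1824
  Item 6: 0.59 * 0.41 = 0.2419
  Item 7: 0.7 * 0.3 = 0.21
  Item 8: 0.3 * 0.7 = 0.21
Sum(p_i * q_i) = 0.2464 + 0.24 + 0.2475 + 0.1824 + 0.1824 + 0.2419 + 0.21 + 0.21 = 1.7606
KR-20 = (k/(k-1)) * (1 - Sum(p_i*q_i) / Var_total)
= (8/7) * (1 - 1.7606/4.16)
= 1.1429 * 0.5768
KR-20 = 0.6592

0.6592


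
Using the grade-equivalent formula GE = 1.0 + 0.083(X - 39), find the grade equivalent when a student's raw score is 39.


raw - median = 39 - 39 = 0
slope * diff = 0.083 * 0 = 0.0
GE = 1.0 + 0.0
GE = 1.0

1.0


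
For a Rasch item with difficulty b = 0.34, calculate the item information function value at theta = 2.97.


P = 1/(1+exp(-(2.97-0.34))) = 0.9328
I = P*(1-P) = 0.9328 * 0.0672
I = 0.0627

0.0627


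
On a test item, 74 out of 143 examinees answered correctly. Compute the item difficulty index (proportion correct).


Item difficulty p = number correct / total examinees
p = 74 / 143
p = 0.5175

0.5175


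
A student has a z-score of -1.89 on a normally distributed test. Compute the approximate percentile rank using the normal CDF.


CDF(z) = 0.5 * (1 + erf(z/sqrt(2)))
erf(-1.3364) = -0.9412
CDF = 0.0294
Percentile rank = 0.0294 * 100 = 2.94

2.94


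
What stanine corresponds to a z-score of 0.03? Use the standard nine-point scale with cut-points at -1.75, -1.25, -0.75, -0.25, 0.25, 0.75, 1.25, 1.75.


Stanine boundaries: [-1.75, -1.25, -0.75, -0.25, 0.25, 0.75, 1.25, 1.75]
z = 0.03
Check each boundary:
  z >= -1.75 -> could be stanine 2
  z >= -1.25 -> could be stanine 3
  z >= -0.75 -> could be stanine 4
  z >= -0.25 -> could be stanine 5
  z < 0.25
  z < 0.75
  z < 1.25
  z < 1.75
Highest qualifying boundary gives stanine = 5

5


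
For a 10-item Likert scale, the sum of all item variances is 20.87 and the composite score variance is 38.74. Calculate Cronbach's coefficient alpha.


alpha = (k/(k-1)) * (1 - sum(si^2)/s_total^2)
= (10/9) * (1 - 20.87/38.74)
alpha = 0.5125

0.5125


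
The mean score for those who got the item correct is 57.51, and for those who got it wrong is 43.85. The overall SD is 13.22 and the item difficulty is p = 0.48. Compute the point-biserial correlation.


q = 1 - p = 0.52
rpb = ((M1 - M0) / SD) * sqrt(p * q)
rpb = ((57.51 - 43.85) / 13.22) * sqrt(0.48 * 0.52)
rpb = 0.5162

0.5162


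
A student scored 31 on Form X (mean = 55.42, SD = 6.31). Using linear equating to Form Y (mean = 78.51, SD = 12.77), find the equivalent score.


slope = SD_Y / SD_X = 12.77 / 6.31 ~ 2.0238
intercept = mean_Y - slope * mean_X = 78.51 - (12.77 / 6.31) * 55.42 ~ -33.6474
Y = slope * X + intercept. To avoid rounding drift from the rounded slope/intercept, evaluate the equivalent form Y = mean_Y + SD_Y * (X - mean_X) / SD_X at full precision:
Y = 78.51 + 12.77 * (31 - 55.42) / 6.31
Y = 78.51 - 12.77 * 24.42 / 6.31
Y = 78.51 - 311.8434 / 6.31
Y = 78.51 - 49.4205
Y = 29.0895

29.0895


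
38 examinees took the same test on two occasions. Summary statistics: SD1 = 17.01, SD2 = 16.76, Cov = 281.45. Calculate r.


r = cov(X,Y) / (SD_X * SD_Y)
r = 281.45 / (17.01 * 16.76)
r = 281.45 / 285.0876
r = 0.9872

0.9872


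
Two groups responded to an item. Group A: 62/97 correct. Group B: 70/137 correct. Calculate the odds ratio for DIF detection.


Odds_A = 62/35 = 1.7714
Odds_B = 70/67 = 1.0448
OR = Odds_A / Odds_B = 1.7714 / 1.0448
Exactly, OR = (62 * 67) / (35 * 70) = 4154 / 2450
OR = 1.6955

1.6955


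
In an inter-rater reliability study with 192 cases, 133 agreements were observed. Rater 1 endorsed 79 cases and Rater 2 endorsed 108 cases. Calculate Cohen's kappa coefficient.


P_o = 133/192 = 0.692708
P_e = (79*108 + 113*84) / 36864 = 0.488932
kappa = (P_o - P_e) / (1 - P_e)
kappa = (0.692708 - 0.488932) / (1 - 0.488932)
kappa = 0.3987

0.3987


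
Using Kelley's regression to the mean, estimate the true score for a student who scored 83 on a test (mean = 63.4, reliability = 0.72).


T_est = rxx * X + (1 - rxx) * mean
T_est = 0.72 * 83 + 0.28 * 63.4
T_est = 59.76 + 17.752
T_est = 77.512

77.512


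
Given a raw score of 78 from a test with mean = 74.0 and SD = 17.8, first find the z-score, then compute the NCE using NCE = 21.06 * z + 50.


z = (X - mean) / SD = (78 - 74.0) / 17.8
z = 4.0 / 17.8
z = 0.2247
NCE = NCE = 21.06z + 50
Carry z at full precision (z = 4.0 / 17.8) into the conversion:
NCE = 21.06 * (4.0 / 17.8) + 50 = 84.24 / 17.8 + 50
NCE = 4.7326 + 50
NCE = 54.7326

54.7326


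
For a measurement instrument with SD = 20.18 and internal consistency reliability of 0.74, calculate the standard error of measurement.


SEM = SD * sqrt(1 - rxx)
SEM = 20.18 * sqrt(1 - 0.74)
SEM = 20.18 * sqrt(0.26) = 20.18 * 0.509902
SEM = 10.2898

10.2898


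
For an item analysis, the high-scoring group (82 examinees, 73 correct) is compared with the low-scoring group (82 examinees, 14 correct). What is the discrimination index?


p_upper = 73/82 = 0.8902
p_lower = 14/82 = 0.1707
D = 0.8902 - 0.1707 = 0.7195

0.7195


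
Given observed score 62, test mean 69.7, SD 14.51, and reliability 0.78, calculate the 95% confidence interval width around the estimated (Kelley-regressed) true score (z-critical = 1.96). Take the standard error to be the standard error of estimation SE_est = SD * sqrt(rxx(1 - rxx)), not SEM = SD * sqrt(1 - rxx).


True score estimate = 0.78*62 + 0.22*69.7 = 63.694
SE_est = SD * sqrt(rxx * (1 - rxx)) = 14.51 * sqrt(0.78 * 0.22) = 14.51 * sqrt(0.1716) = 6.010714
CI = T_est +/- z * SE_est, so width = 2 * z * SE_est = 2 * 1.96 * 6.010714
Width = 23.562

23.562


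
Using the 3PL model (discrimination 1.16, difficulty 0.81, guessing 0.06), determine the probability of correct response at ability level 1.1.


logit = 1.16*(1.1 - 0.81) = 0.3364
P* = 1/(1 + exp(-0.3364)) = 0.5833
P = 0.06 + (1 - 0.06) * 0.5833
P = 0.6083

0.6083


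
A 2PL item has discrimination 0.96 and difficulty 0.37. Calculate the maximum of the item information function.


For 2PL, max info at theta = b = 0.37
I_max = a^2 / 4 = 0.96^2 / 4
= 0.9216 / 4
I_max = 0.2304

0.2304


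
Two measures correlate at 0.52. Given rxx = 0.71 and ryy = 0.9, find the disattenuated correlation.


r_corrected = rxy / sqrt(rxx * ryy)
= 0.52 / sqrt(0.71 * 0.9)
= 0.52 / sqrt(0.639)
= 0.52 / 0.799375
r_corrected = 0.6505

0.6505


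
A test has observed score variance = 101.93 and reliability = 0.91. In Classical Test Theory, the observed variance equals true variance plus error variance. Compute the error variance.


var_true = rxx * var_obs = 0.91 * 101.93 = 92.7563
var_error = var_obs - var_true
var_error = 101.93 - 92.7563
var_error = 9.1737

9.1737


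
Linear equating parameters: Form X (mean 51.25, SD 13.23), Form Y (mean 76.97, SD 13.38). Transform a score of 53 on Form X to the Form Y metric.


slope = SD_Y / SD_X = 13.38 / 13.23 ~ 1.0113
intercept = mean_Y - slope * mean_X = 76.97 - (13.38 / 13.23) * 51.25 ~ 25.1389
Y = slope * X + intercept. To avoid rounding drift from the rounded slope/intercept, evaluate the equivalent form Y = mean_Y + SD_Y * (X - mean_X) / SD_X at full precision:
Y = 76.97 + 13.38 * (53 - 51.25) / 13.23
Y = 76.97 + 13.38 * 1.75 / 13.23
Y = 76.97 + 23.415 / 13.23
Y = 76.97 + 1.7698
Y = 78.7398

78.7398


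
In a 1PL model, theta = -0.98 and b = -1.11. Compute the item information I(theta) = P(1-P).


P = 1/(1+exp(-(-0.98--1.11))) = 0.5325
I = P*(1-P) = 0.5325 * 0.4675
I = 0.2489

0.2489


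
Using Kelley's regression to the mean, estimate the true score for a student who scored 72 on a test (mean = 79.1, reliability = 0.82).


T_est = rxx * X + (1 - rxx) * mean
T_est = 0.82 * 72 + 0.18 * 79.1
T_est = 59.04 + 14.238
T_est = 73.278

73.278


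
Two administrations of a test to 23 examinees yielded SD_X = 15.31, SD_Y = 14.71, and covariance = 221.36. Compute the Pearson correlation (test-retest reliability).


r = cov(X,Y) / (SD_X * SD_Y)
r = 221.36 / (15.31 * 14.71)
r = 221.36 / 225.2101
r = 0.9829

0.9829


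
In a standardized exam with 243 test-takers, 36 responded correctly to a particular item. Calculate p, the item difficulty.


Item difficulty p = number correct / total examinees
p = 36 / 243
p = 0.1481

0.1481


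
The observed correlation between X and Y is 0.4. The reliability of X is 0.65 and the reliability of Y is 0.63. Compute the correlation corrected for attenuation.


r_corrected = rxy / sqrt(rxx * ryy)
= 0.4 / sqrt(0.65 * 0.63)
= 0.4 / sqrt(0.4095)
= 0.4 / 0.639922
r_corrected = 0.6251

0.6251


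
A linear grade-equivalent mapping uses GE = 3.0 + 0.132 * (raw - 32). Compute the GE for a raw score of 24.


raw - median = 24 - 32 = -8
slope * diff = 0.132 * -8 = -1.056
GE = 3.0 + -1.056
GE = 1.944

1.944


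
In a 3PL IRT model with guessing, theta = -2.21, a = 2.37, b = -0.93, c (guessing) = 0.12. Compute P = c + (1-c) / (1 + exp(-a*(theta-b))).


logit = 2.37*(-2.21 - -0.93) = -3.0336
P* = 1/(1 + exp(--3.0336)) = 0.0459
P = 0.12 + (1 - 0.12) * 0.0459
P = 0.1604

0.1604


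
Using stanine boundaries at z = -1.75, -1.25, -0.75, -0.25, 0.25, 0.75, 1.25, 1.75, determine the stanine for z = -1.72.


Stanine boundaries: [-1.75, -1.25, -0.75, -0.25, 0.25, 0.75, 1.25, 1.75]
z = -1.72
Check each boundary:
  z >= -1.75 -> could be stanine 2
  z < -1.25
  z < -0.75
  z < -0.25
  z < 0.25
  z < 0.75
  z < 1.25
  z < 1.75
Highest qualifying boundary gives stanine = 2

2


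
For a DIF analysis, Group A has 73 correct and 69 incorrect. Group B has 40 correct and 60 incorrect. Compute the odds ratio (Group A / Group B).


Odds_A = 73/69 = 1.058
Odds_B = 40/60 = 0.6667
OR = Odds_A / Odds_B = 1.058 / 0.6667
Exactly, OR = (73 * 60) / (69 * 40) = 4380 / 2760
OR = 1.587

1.587


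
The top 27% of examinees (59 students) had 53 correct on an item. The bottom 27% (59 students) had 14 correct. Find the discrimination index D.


p_upper = 53/59 = 0.8983
p_lower = 14/59 = 0.2373
D = 0.8983 - 0.2373 = 0.661

0.661


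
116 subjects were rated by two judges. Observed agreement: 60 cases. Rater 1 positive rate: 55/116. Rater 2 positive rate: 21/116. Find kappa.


P_o = 60/116 = 0.517241
P_e = (55*21 + 61*95) / 13456 = 0.516498
kappa = (P_o - P_e) / (1 - P_e)
kappa = (0.517241 - 0.516498) / (1 - 0.516498)
kappa = 0.0015

0.0015


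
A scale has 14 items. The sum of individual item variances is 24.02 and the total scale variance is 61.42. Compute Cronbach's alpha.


alpha = (k/(k-1)) * (1 - sum(si^2)/s_total^2)
= (14/13) * (1 - 24.02/61.42)
alpha = 0.6558

0.6558


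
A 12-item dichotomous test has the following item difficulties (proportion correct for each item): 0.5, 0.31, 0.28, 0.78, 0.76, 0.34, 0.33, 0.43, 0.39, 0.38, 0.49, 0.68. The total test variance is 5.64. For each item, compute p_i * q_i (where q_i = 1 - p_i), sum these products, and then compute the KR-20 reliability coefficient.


For each item, compute p_i * q_i:
  Item 1: 0.5 * 0.5 = 0.25
  Item 2: 0.31 * 0.69 = 0.2139
  Item 3: 0.28 * 0.72 = 0.2016
  Item 4: 0.78 * 0.22 = 0.1716
  Item 5: 0.76 * 0.24 = 0.1824
  Item 6: 0.34 * 0.66 = 0.2244
  Item 7: 0.33 * 0.67 = 0.2211
  Item 8: 0.43 * 0.57 = 0.2451
  Item 9: 0.39 * 0.61 = 0.2379
  Item 10: 0.38 * 0.62 = 0.2356
  Item 11: 0.49 * 0.51 = 0.2499
  Item 12: 0.68 * 0.32 = 0.2176
Sum(p_i * q_i) = 0.25 + 0.2139 + 0.2016 + 0.1716 + 0.1824 + 0.2244 + 0.2211 + 0.2451 + 0.2379 + 0.2356 + 0.2499 + 0.2176 = 2.6511
KR-20 = (k/(k-1)) * (1 - Sum(p_i*q_i) / Var_total)
= (12/11) * (1 - 2.6511/5.64)
= 1.0909 * 0.5299
KR-20 = 0.5781

0.5781


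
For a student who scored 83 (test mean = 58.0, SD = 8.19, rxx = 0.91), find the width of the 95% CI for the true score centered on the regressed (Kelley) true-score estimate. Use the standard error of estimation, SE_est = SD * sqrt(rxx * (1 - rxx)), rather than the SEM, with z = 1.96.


True score estimate = 0.91*83 + 0.09*58.0 = 80.75
SE_est = SD * sqrt(rxx * (1 - rxx)) = 8.19 * sqrt(0.91 * 0.09) = 8.19 * sqrt(0.0819) = 2.343829
CI = T_est +/- z * SE_est, so width = 2 * z * SE_est = 2 * 1.96 * 2.343829
Width = 9.1878

9.1878


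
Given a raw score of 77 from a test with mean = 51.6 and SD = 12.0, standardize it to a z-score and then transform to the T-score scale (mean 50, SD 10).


z = (X - mean) / SD = (77 - 51.6) / 12.0
z = 25.4 / 12.0
z = 2.1167
T-score = T = 50 + 10z
Carry z at full precision (z = 25.4 / 12.0) into the conversion:
T-score = 50 + 10 * (25.4 / 12.0) = 50 + 254 / 12.0
T-score = 50 + 21.1667
T-score = 71.1667

71.1667


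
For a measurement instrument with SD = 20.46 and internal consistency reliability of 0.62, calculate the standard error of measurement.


SEM = SD * sqrt(1 - rxx)
SEM = 20.46 * sqrt(1 - 0.62)
SEM = 20.46 * sqrt(0.38) = 20.46 * 0.616441
SEM = 12.6124

12.6124


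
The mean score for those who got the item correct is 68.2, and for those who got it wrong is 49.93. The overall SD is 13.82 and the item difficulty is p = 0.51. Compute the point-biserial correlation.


q = 1 - p = 0.49
rpb = ((M1 - M0) / SD) * sqrt(p * q)
rpb = ((68.2 - 49.93) / 13.82) * sqrt(0.51 * 0.49)
rpb = 0.6609

0.6609


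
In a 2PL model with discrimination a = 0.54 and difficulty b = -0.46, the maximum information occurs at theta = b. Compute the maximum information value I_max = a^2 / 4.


For 2PL, max info at theta = b = -0.46
I_max = a^2 / 4 = 0.54^2 / 4
= 0.2916 / 4
I_max = 0.0729

0.0729


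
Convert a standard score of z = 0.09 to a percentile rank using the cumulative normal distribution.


CDF(z) = 0.5 * (1 + erf(z/sqrt(2)))
erf(0.0636) = 0.0717
CDF = 0.5359
Percentile rank = 0.5359 * 100 = 53.59

53.59


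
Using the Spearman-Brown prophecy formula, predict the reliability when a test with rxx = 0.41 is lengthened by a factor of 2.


r_new = (n * rxx) / (1 + (n-1) * rxx)
r_new = (2 * 0.41) / (1 + 1 * 0.41)
r_new = 0.82 / 1.41
r_new = 0.5816

0.5816


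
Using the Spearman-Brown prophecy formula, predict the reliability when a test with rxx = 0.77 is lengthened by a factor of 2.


r_new = (n * rxx) / (1 + (n-1) * rxx)
r_new = (2 * 0.77) / (1 + 1 * 0.77)
r_new = 1.54 / 1.77
r_new = 0.8701

0.8701


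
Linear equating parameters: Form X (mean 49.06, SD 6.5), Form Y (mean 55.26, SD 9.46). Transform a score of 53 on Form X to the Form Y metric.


slope = SD_Y / SD_X = 9.46 / 6.5 ~ 1.4554
intercept = mean_Y - slope * mean_X = 55.26 - (9.46 / 6.5) * 49.06 ~ -16.1412
Y = slope * X + intercept. To avoid rounding drift from the rounded slope/intercept, evaluate the equivalent form Y = mean_Y + SD_Y * (X - mean_X) / SD_X at full precision:
Y = 55.26 + 9.46 * (53 - 49.06) / 6.5
Y = 55.26 + 9.46 * 3.94 / 6.5
Y = 55.26 + 37.2724 / 6.5
Y = 55.26 + 5.7342
Y = 60.9942

60.9942


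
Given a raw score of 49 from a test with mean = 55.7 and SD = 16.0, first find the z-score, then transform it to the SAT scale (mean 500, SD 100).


z = (X - mean) / SD = (49 - 55.7) / 16.0
z = -6.7 / 16.0
z = -0.4188
SAT-scale = SAT = 500 + 100z
Carry z at full precision (z = -6.7 / 16.0) into the conversion:
SAT-scale = 500 + 100 * (-6.7 / 16.0) = 500 + -670 / 16.0
SAT-scale = 500 + -41.875
SAT-scale = 458.125

458.125


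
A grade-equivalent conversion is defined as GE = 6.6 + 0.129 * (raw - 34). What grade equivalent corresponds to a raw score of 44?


raw - median = 44 - 34 = 10
slope * diff = 0.129 * 10 = 1.29
GE = 6.6 + 1.29
GE = 7.89

7.89


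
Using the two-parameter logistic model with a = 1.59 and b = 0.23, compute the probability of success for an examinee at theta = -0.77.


a*(theta - b) = 1.59 * (-0.77 - 0.23) = -1.59
exp(--1.59) = 4.9037
P = 1 / (1 + 4.9037)
P = 0.1694

0.1694


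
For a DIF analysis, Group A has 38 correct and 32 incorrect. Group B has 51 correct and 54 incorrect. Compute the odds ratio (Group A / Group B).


Odds_A = 38/32 = 1.1875
Odds_B = 51/54 = 0.9444
OR = Odds_A / Odds_B = 1.1875 / 0.9444
Exactly, OR = (38 * 54) / (32 * 51) = 2052 / 1632
OR = 1.2574

1.2574


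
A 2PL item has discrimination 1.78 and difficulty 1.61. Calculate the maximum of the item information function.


For 2PL, max info at theta = b = 1.61
I_max = a^2 / 4 = 1.78^2 / 4
= 3.1684 / 4
I_max = 0.7921

0.7921


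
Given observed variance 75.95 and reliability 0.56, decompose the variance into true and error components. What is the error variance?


var_true = rxx * var_obs = 0.56 * 75.95 = 42.532
var_error = var_obs - var_true
var_error = 75.95 - 42.532
var_error = 33.418

33.418


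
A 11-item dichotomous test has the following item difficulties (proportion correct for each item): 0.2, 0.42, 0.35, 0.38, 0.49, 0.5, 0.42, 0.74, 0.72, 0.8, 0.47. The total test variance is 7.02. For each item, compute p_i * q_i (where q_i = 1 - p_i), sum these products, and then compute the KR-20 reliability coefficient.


For each item, compute p_i * q_i:
  Item 1: 0.2 * 0.8 = 0.16
  Item 2: 0.42 * 0.58 = 0.2436
  Item 3: 0.35 * 0.65 = 0.2275
  Item 4: 0.38 * 0.62 = 0.2356
  Item 5: 0.49 * 0.51 = 0.2499
  Item 6: 0.5 * 0.5 = 0.25
  Item 7: 0.42 * 0.58 = 0.2436
  Item 8: 0.74 * 0.26 = 0.1924
  Item 9: 0.72 * 0.28 = 0.2016
  Item 10: 0.8 * 0.2 = 0.16
  Item 11: 0.47 * 0.53 = 0.2491
Sum(p_i * q_i) = 0.16 + 0.2436 + 0.2275 + 0.2356 + 0.2499 + 0.25 + 0.2436 + 0.1924 + 0.2016 + 0.16 + 0.2491 = 2.4133
KR-20 = (k/(k-1)) * (1 - Sum(p_i*q_i) / Var_total)
= (11/10) * (1 - 2.4133/7.02)
= 1.1 * 0.6562
KR-20 = 0.7218

0.7218


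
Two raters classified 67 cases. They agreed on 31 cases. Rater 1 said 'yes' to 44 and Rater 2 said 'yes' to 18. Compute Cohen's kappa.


P_o = 31/67 = 0.462687
P_e = (44*18 + 23*49) / 4489 = 0.427489
kappa = (P_o - P_e) / (1 - P_e)
kappa = (0.462687 - 0.427489) / (1 - 0.427489)
kappa = 0.0615

0.0615


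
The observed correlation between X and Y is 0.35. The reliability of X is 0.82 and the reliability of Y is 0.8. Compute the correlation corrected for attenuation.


r_corrected = rxy / sqrt(rxx * ryy)
= 0.35 / sqrt(0.82 * 0.8)
= 0.35 / sqrt(0.656)
= 0.35 / 0.809938
r_corrected = 0.4321

0.4321


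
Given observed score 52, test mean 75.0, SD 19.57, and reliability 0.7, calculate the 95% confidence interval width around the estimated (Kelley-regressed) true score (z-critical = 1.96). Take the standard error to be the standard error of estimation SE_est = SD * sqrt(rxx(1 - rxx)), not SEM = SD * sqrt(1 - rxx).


True score estimate = 0.7*52 + 0.3*75.0 = 58.9
SE_est = SD * sqrt(rxx * (1 - rxx)) = 19.57 * sqrt(0.7 * 0.3) = 19.57 * sqrt(0.21) = 8.968101
CI = T_est +/- z * SE_est, so width = 2 * z * SE_est = 2 * 1.96 * 8.968101
Width = 35.155

35.155


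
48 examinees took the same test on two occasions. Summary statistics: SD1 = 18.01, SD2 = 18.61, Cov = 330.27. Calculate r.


r = cov(X,Y) / (SD_X * SD_Y)
r = 330.27 / (18.01 * 18.61)
r = 330.27 / 335.1661
r = 0.9854

0.9854


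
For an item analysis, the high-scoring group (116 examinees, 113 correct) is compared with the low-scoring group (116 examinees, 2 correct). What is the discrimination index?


p_upper = 113/116 = 0.9741
p_lower = 2/116 = 0.0172
D = 0.9741 - 0.0172 = 0.9569

0.9569


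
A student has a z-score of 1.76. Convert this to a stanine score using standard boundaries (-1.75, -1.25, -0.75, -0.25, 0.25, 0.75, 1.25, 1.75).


Stanine boundaries: [-1.75, -1.25, -0.75, -0.25, 0.25, 0.75, 1.25, 1.75]
z = 1.76
Check each boundary:
  z >= -1.75 -> could be stanine 2
  z >= -1.25 -> could be stanine 3
  z >= -0.75 -> could be stanine 4
  z >= -0.25 -> could be stanine 5
  z >= 0.25 -> could be stanine 6
  z >= 0.75 -> could be stanine 7
  z >= 1.25 -> could be stanine 8
  z >= 1.75 -> could be stanine 9
Highest qualifying boundary gives stanine = 9

9


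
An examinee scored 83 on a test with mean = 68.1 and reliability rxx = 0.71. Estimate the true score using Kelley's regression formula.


T_est = rxx * X + (1 - rxx) * mean
T_est = 0.71 * 83 + 0.29 * 68.1
T_est = 58.93 + 19.749
T_est = 78.679

78.679


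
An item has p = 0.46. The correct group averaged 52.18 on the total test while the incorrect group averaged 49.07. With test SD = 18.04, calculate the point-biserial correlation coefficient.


q = 1 - p = 0.54
rpb = ((M1 - M0) / SD) * sqrt(p * q)
rpb = ((52.18 - 49.07) / 18.04) * sqrt(0.46 * 0.54)
rpb = 0.0859

0.0859


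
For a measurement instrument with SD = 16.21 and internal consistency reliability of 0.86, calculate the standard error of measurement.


SEM = SD * sqrt(1 - rxx)
SEM = 16.21 * sqrt(1 - 0.86)
SEM = 16.21 * sqrt(0.14) = 16.21 * 0.374166
SEM = 6.0652

6.0652


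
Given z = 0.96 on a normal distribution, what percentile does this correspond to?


CDF(z) = 0.5 * (1 + erf(z/sqrt(2)))
erf(0.6788) = 0.6629
CDF = 0.8315
Percentile rank = 0.8315 * 100 = 83.15

83.15


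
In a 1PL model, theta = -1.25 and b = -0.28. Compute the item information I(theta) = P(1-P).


P = 1/(1+exp(-(-1.25--0.28))) = 0.2749
I = P*(1-P) = 0.2749 * 0.7251
I = 0.1993

0.1993


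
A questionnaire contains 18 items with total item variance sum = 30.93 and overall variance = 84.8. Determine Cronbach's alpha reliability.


alpha = (k/(k-1)) * (1 - sum(si^2)/s_total^2)
= (18/17) * (1 - 30.93/84.8)
alpha = 0.6726

0.6726


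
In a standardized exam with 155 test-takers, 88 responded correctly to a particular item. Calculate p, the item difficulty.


Item difficulty p = number correct / total examinees
p = 88 / 155
p = 0.5677

0.5677


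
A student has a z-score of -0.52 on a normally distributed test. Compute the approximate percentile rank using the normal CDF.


CDF(z) = 0.5 * (1 + erf(z/sqrt(2)))
erf(-0.3677) = -0.3969
CDF = 0.3015
Percentile rank = 0.3015 * 100 = 30.15

30.15


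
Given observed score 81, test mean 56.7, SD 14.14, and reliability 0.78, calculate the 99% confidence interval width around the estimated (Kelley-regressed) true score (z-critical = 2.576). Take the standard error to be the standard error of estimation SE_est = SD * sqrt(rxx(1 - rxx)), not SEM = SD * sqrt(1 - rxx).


True score estimate = 0.78*81 + 0.22*56.7 = 75.654
SE_est = SD * sqrt(rxx * (1 - rxx)) = 14.14 * sqrt(0.78 * 0.22) = 14.14 * sqrt(0.1716) = 5.857443
CI = T_est +/- z * SE_est, so width = 2 * z * SE_est = 2 * 2.576 * 5.857443
Width = 30.1775

30.1775


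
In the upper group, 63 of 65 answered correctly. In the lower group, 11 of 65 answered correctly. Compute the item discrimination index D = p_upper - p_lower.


p_upper = 63/65 = 0.9692
p_lower = 11/65 = 0.1692
D = 0.9692 - 0.1692 = 0.8

0.8


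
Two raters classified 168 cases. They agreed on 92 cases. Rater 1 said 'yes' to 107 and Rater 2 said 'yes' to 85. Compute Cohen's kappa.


P_o = 92/168 = 0.547619
P_e = (107*85 + 61*83) / 28224 = 0.50163
kappa = (P_o - P_e) / (1 - P_e)
kappa = (0.547619 - 0.50163) / (1 - 0.50163)
kappa = 0.0923

0.0923


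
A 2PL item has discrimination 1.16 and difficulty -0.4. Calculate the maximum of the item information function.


For 2PL, max info at theta = b = -0.4
I_max = a^2 / 4 = 1.16^2 / 4
= 1.3456 / 4
I_max = 0.3364

0.3364


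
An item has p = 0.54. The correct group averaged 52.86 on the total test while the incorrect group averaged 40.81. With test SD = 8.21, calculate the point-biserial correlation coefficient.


q = 1 - p = 0.46
rpb = ((M1 - M0) / SD) * sqrt(p * q)
rpb = ((52.86 - 40.81) / 8.21) * sqrt(0.54 * 0.46)
rpb = 0.7315

0.7315


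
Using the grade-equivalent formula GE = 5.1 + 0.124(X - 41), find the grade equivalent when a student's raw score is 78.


raw - median = 78 - 41 = 37
slope * diff = 0.124 * 37 = 4.588
GE = 5.1 + 4.588
GE = 9.688

9.688


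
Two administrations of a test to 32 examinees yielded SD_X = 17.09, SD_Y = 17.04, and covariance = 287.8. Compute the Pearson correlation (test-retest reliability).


r = cov(X,Y) / (SD_X * SD_Y)
r = 287.8 / (17.09 * 17.04)
r = 287.8 / 291.2136
r = 0.9883

0.9883


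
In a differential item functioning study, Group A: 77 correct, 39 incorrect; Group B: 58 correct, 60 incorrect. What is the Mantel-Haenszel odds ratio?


Odds_A = 77/39 = 1.9744
Odds_B = 58/60 = 0.9667
OR = Odds_A / Odds_B = 1.9744 / 0.9667
Exactly, OR = (77 * 60) / (39 * 58) = 4620 / 2262
OR = 2.0424

2.0424


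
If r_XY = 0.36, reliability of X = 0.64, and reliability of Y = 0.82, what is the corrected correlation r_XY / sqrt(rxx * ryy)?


r_corrected = rxy / sqrt(rxx * ryy)
= 0.36 / sqrt(0.64 * 0.82)
= 0.36 / sqrt(0.5248)
= 0.36 / 0.724431
r_corrected = 0.4969

0.4969


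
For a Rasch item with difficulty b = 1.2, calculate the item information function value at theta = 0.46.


P = 1/(1+exp(-(0.46-1.2))) = 0.323
I = P*(1-P) = 0.323 * 0.677
I = 0.2187

0.2187


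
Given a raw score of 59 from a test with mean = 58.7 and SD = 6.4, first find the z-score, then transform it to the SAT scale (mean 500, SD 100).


z = (X - mean) / SD = (59 - 58.7) / 6.4
z = 0.3 / 6.4
z = 0.0469
SAT-scale = SAT = 500 + 100z
Carry z at full precision (z = 0.3 / 6.4) into the conversion:
SAT-scale = 500 + 100 * (0.3 / 6.4) = 500 + 30 / 6.4
SAT-scale = 500 + 4.6875
SAT-scale = 504.6875

504.6875


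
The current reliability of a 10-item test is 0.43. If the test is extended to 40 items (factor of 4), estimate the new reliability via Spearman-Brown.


r_new = (n * rxx) / (1 + (n-1) * rxx)
r_new = (4 * 0.43) / (1 + 3 * 0.43)
r_new = 1.72 / 2.29
r_new = 0.7511

0.7511


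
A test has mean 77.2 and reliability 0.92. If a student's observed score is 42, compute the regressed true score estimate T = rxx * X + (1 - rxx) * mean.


T_est = rxx * X + (1 - rxx) * mean
T_est = 0.92 * 42 + 0.08 * 77.2
T_est = 38.64 + 6.176
T_est = 44.816

44.816


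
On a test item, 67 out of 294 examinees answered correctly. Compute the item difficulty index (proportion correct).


Item difficulty p = number correct / total examinees
p = 67 / 294
p = 0.2279

0.2279


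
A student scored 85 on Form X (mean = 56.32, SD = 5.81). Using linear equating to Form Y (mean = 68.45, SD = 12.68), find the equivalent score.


slope = SD_Y / SD_X = 12.68 / 5.81 ~ 2.1824
intercept = mean_Y - slope * mean_X = 68.45 - (12.68 / 5.81) * 56.32 ~ -54.4652
Y = slope * X + intercept. To avoid rounding drift from the rounded slope/intercept, evaluate the equivalent form Y = mean_Y + SD_Y * (X - mean_X) / SD_X at full precision:
Y = 68.45 + 12.68 * (85 - 56.32) / 5.81
Y = 68.45 + 12.68 * 28.68 / 5.81
Y = 68.45 + 363.6624 / 5.81
Y = 68.45 + 62.5925
Y = 131.0425

131.0425


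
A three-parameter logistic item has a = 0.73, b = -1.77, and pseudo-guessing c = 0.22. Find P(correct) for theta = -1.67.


logit = 0.73*(-1.67 - -1.77) = 0.073
P* = 1/(1 + exp(-0.073)) = 0.5182
P = 0.22 + (1 - 0.22) * 0.5182
P = 0.6242

0.6242


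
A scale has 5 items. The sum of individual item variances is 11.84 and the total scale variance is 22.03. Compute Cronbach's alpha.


alpha = (k/(k-1)) * (1 - sum(si^2)/s_total^2)
= (5/4) * (1 - 11.84/22.03)
alpha = 0.5782

0.5782


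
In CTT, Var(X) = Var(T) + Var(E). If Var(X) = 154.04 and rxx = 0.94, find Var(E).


var_true = rxx * var_obs = 0.94 * 154.04 = 144.7976
var_error = var_obs - var_true
var_error = 154.04 - 144.7976
var_error = 9.2424

9.2424


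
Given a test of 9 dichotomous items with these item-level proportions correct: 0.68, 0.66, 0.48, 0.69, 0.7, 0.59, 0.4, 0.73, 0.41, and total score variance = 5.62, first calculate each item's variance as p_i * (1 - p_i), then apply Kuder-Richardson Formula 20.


For each item, compute p_i * q_i:
  Item 1: 0.68 * 0.32 = 0.2176
  Item 2: 0.66 * 0.34 = 0.2244
  Item 3: 0.48 * 0.52 = 0.2496
  Item 4: 0.69 * 0.31 = 0.2139
  Item 5: 0.7 * 0.3 = 0.21
  Item 6: 0.59 * 0.41 = 0.2419
  Item 7: 0.4 * 0.6 = 0.24
  Item 8: 0.73 * 0.27 = 0.1971
  Item 9: 0.41 * 0.59 = 0.2419
Sum(p_i * q_i) = 0.2176 + 0.2244 + 0.2496 + 0.2139 + 0.21 + 0.2419 + 0.24 + 0.1971 + 0.2419 = 2.0364
KR-20 = (k/(k-1)) * (1 - Sum(p_i*q_i) / Var_total)
= (9/8) * (1 - 2.0364/5.62)
= 1.125 * 0.6377
KR-20 = 0.7174

0.7174


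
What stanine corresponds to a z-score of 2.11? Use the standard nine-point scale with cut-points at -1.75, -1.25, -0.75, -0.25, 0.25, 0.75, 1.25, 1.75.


Stanine boundaries: [-1.75, -1.25, -0.75, -0.25, 0.25, 0.75, 1.25, 1.75]
z = 2.11
Check each boundary:
  z >= -1.75 -> could be stanine 2
  z >= -1.25 -> could be stanine 3
  z >= -0.75 -> could be stanine 4
  z >= -0.25 -> could be stanine 5
  z >= 0.25 -> could be stanine 6
  z >= 0.75 -> could be stanine 7
  z >= 1.25 -> could be stanine 8
  z >= 1.75 -> could be stanine 9
Highest qualifying boundary gives stanine = 9

9


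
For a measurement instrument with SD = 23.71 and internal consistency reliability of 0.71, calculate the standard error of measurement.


SEM = SD * sqrt(1 - rxx)
SEM = 23.71 * sqrt(1 - 0.71)
SEM = 23.71 * sqrt(0.29) = 23.71 * 0.538516
SEM = 12.7682

12.7682


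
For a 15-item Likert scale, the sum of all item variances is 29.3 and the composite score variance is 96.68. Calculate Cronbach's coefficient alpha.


alpha = (k/(k-1)) * (1 - sum(si^2)/s_total^2)
= (15/14) * (1 - 29.3/96.68)
alpha = 0.7467

0.7467


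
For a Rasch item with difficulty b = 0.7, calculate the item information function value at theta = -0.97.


P = 1/(1+exp(-(-0.97-0.7))) = 0.1584
I = P*(1-P) = 0.1584 * 0.8416
I = 0.1333

0.1333


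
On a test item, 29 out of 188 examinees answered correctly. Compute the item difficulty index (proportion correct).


Item difficulty p = number correct / total examinees
p = 29 / 188
p = 0.1543

0.1543


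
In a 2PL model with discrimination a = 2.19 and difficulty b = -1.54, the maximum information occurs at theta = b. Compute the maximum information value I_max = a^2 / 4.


For 2PL, max info at theta = b = -1.54
I_max = a^2 / 4 = 2.19^2 / 4
= 4.7961 / 4
I_max = 1.199

1.199


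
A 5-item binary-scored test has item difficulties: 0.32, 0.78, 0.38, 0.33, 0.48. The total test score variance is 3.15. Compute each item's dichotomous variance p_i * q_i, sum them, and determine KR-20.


For each item, compute p_i * q_i:
  Item 1: 0.32 * 0.68 = 0.2176
  Item 2: 0.78 * 0.22 = 0.1716
  Item 3: 0.38 * 0.62 = 0.2356
  Item 4: 0.33 * 0.67 = 0.2211
  Item 5: 0.48 * 0.52 = 0.2496
Sum(p_i * q_i) = 0.2176 + 0.1716 + 0.2356 + 0.2211 + 0.2496 = 1.0955
KR-20 = (k/(k-1)) * (1 - Sum(p_i*q_i) / Var_total)
= (5/4) * (1 - 1.0955/3.15)
= 1.25 * 0.6522
KR-20 = 0.8153

0.8153


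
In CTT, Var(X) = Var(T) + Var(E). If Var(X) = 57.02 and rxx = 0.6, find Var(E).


var_true = rxx * var_obs = 0.6 * 57.02 = 34.212
var_error = var_obs - var_true
var_error = 57.02 - 34.212
var_error = 22.808

22.808


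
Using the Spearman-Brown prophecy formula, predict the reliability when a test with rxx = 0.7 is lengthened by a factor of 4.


r_new = (n * rxx) / (1 + (n-1) * rxx)
r_new = (4 * 0.7) / (1 + 3 * 0.7)
r_new = 2.8 / 3.1
r_new = 0.9032

0.9032


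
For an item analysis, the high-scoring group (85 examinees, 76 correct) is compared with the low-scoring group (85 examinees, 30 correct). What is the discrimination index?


p_upper = 76/85 = 0.8941
p_lower = 30/85 = 0.3529
D = 0.8941 - 0.3529 = 0.5412

0.5412


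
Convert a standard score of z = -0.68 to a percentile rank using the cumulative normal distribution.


CDF(z) = 0.5 * (1 + erf(z/sqrt(2)))
erf(-0.4808) = -0.5035
CDF = 0.2483
Percentile rank = 0.2483 * 100 = 24.83

24.83


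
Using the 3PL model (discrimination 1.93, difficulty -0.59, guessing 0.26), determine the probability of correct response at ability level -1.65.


logit = 1.93*(-1.65 - -0.59) = -2.0458
P* = 1/(1 + exp(--2.0458)) = 0.1145
P = 0.26 + (1 - 0.26) * 0.1145
P = 0.3447

0.3447


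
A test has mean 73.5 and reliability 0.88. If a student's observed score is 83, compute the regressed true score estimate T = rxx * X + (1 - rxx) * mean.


T_est = rxx * X + (1 - rxx) * mean
T_est = 0.88 * 83 + 0.12 * 73.5
T_est = 73.04 + 8.82
T_est = 81.86

81.86


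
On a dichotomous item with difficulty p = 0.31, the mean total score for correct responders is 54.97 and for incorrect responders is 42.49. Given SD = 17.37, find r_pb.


q = 1 - p = 0.69
rpb = ((M1 - M0) / SD) * sqrt(p * q)
rpb = ((54.97 - 42.49) / 17.37) * sqrt(0.31 * 0.69)
rpb = 0.3323

0.3323
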